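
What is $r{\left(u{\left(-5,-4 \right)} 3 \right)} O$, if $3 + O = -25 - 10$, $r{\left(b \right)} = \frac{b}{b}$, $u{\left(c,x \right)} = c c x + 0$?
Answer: $-38$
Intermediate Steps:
$u{\left(c,x \right)} = x c^{2}$ ($u{\left(c,x \right)} = c^{2} x + 0 = x c^{2} + 0 = x c^{2}$)
$r{\left(b \right)} = 1$
$O = -38$ ($O = -3 - 35 = -38$)
$r{\left(u{\left(-5,-4 \right)} 3 \right)} O = 1 \left(-38\right) = -38$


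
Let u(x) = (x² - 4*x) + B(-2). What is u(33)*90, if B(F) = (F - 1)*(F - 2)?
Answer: 87210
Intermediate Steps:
B(F) = (-1 + F)*(-2 + F)
u(x) = 12 + x² - 4*x (u(x) = (x² - 4*x) + (2 + (-2)² - 3*(-2)) = (x² - 4*x) + (2 + 4 + 6) = (x² - 4*x) + 12 = 12 + x² - 4*x)
u(33)*90 = (12 + 33² - 4*33)*90 = (12 + 1089 - 132)*90 = 969*90 = 87210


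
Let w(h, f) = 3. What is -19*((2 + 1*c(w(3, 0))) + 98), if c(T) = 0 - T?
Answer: -1843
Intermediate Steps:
c(T) = -T
-19*((2 + 1*c(w(3, 0))) + 98) = -19*((2 + 1*(-1*3)) + 98) = -19*((2 + 1*(-3)) + 98) = -19*((2 - 3) + 98) = -19*(-1 + 98) = -19*97 = -1843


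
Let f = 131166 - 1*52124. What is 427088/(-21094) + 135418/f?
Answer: -7725345601/416827987 ≈ -18.534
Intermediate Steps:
f = 79042 (f = 131166 - 52124 = 79042)
427088/(-21094) + 135418/f = 427088/(-21094) + 135418/79042 = 427088*(-1/21094) + 135418*(1/79042) = -213544/10547 + 67709/39521 = -7725345601/416827987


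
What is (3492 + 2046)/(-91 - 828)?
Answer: -5538/919 ≈ -6.0261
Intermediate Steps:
(3492 + 2046)/(-91 - 828) = 5538/(-919) = 5538*(-1/919) = -5538/919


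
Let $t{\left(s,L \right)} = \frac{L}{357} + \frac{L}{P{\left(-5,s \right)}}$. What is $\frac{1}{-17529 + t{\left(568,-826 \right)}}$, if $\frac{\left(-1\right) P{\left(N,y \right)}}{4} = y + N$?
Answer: $- \frac{57426}{1006732159} \approx -5.7042 \cdot 10^{-5}$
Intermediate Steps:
$P{\left(N,y \right)} = - 4 N - 4 y$ ($P{\left(N,y \right)} = - 4 \left(y + N\right) = - 4 \left(N + y\right) = - 4 N - 4 y$)
$t{\left(s,L \right)} = \frac{L}{357} + \frac{L}{20 - 4 s}$ ($t{\left(s,L \right)} = \frac{L}{357} + \frac{L}{\left(-4\right) \left(-5\right) - 4 s} = L \frac{1}{357} + \frac{L}{20 - 4 s} = \frac{L}{357} + \frac{L}{20 - 4 s}$)
$\frac{1}{-17529 + t{\left(568,-826 \right)}} = \frac{1}{-17529 + \frac{1}{1428} \left(-826\right) \frac{1}{-5 + 568} \left(-377 + 4 \cdot 568\right)} = \frac{1}{-17529 + \frac{1}{1428} \left(-826\right) \frac{1}{563} \left(-377 + 2272\right)} = \frac{1}{-17529 + \frac{1}{1428} \left(-826\right) \frac{1}{563} \cdot 1895} = \frac{1}{-17529 - \frac{111805}{57426}} = \frac{1}{- \frac{1006732159}{57426}} = - \frac{57426}{1006732159}$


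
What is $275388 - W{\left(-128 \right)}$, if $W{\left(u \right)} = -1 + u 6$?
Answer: $276157$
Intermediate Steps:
$W{\left(u \right)} = -1 + 6 u$
$275388 - W{\left(-128 \right)} = 275388 - \left(-1 + 6 \left(-128\right)\right) = 275388 - \left(-1 - 768\right) = 275388 - -769 = 275388 + 769 = 276157$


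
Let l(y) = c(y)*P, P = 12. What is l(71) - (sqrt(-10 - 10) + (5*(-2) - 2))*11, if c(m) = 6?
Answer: 204 - 22*I*sqrt(5) ≈ 204.0 - 49.193*I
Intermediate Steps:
l(y) = 72 (l(y) = 6*12 = 72)
l(71) - (sqrt(-10 - 10) + (5*(-2) - 2))*11 = 72 - (sqrt(-10 - 10) + (5*(-2) - 2))*11 = 72 - (sqrt(-20) + (-10 - 2))*11 = 72 - (2*I*sqrt(5) - 12)*11 = 72 - (-12 + 2*I*sqrt(5))*11 = 72 - (-132 + 22*I*sqrt(5)) = 72 + (132 - 22*I*sqrt(5)) = 204 - 22*I*sqrt(5)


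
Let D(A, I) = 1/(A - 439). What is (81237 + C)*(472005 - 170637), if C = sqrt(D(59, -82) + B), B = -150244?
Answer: 24482232216 + 150684*I*sqrt(5423808495)/95 ≈ 2.4482e+10 + 1.1681e+8*I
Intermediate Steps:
D(A, I) = 1/(-439 + A)
C = I*sqrt(5423808495)/190 (C = sqrt(1/(-439 + 59) - 150244) = sqrt(1/(-380) - 150244) = sqrt(-1/380 - 150244) = sqrt(-57092721/380) = I*sqrt(5423808495)/190 ≈ 387.61*I)
(81237 + C)*(472005 - 170637) = (81237 + I*sqrt(5423808495)/190)*(472005 - 170637) = (81237 + I*sqrt(5423808495)/190)*301368 = 24482232216 + 150684*I*sqrt(5423808495)/95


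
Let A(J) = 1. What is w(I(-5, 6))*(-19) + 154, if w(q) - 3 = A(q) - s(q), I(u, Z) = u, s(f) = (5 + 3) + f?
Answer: 135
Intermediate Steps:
s(f) = 8 + f
w(q) = -4 - q (w(q) = 3 + (1 - (8 + q)) = 3 + (1 + (-8 - q)) = 3 + (-7 - q) = -4 - q)
w(I(-5, 6))*(-19) + 154 = (-4 - 1*(-5))*(-19) + 154 = (-4 + 5)*(-19) + 154 = 1*(-19) + 154 = -19 + 154 = 135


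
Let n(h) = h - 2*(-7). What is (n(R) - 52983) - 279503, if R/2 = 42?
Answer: -332388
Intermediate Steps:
R = 84 (R = 2*42 = 84)
n(h) = 14 + h (n(h) = h + 14 = 14 + h)
(n(R) - 52983) - 279503 = ((14 + 84) - 52983) - 279503 = (98 - 52983) - 279503 = -52885 - 279503 = -332388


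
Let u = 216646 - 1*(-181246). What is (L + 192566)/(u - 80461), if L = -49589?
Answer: 142977/317431 ≈ 0.45042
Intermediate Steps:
u = 397892 (u = 216646 + 181246 = 397892)
(L + 192566)/(u - 80461) = (-49589 + 192566)/(397892 - 80461) = 142977/317431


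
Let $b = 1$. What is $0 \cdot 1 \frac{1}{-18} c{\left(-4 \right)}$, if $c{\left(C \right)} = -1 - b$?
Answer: $0$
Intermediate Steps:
$c{\left(C \right)} = -2$ ($c{\left(C \right)} = -1 - 1 = -2$)
$0 \cdot 1 \frac{1}{-18} c{\left(-4 \right)} = 0 \cdot 1 \frac{1}{-18} \left(-2\right) = 0 \cdot 1 \left(- \frac{1}{18}\right) \left(-2\right) = 0 \left(- \frac{1}{18}\right) \left(-2\right) = 0 \left(-2\right) = 0$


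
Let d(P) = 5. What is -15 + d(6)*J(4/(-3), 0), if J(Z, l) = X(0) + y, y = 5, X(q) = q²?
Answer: 10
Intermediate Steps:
J(Z, l) = 5 (J(Z, l) = 0² + 5 = 0 + 5 = 5)
-15 + d(6)*J(4/(-3), 0) = -15 + 5*5 = -15 + 25 = 10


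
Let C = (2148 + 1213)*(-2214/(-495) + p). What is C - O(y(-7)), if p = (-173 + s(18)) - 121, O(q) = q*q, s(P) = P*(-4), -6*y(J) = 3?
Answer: -267320551/220 ≈ -1.2151e+6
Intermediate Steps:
y(J) = -½ (y(J) = -⅙*3 = -½)
s(P) = -4*P
O(q) = q²
p = -366 (p = (-173 - 4*18) - 121 = (-173 - 72) - 121 = -245 - 121 = -366)
C = -66830124/55 (C = (2148 + 1213)*(-2214/(-495) - 366) = 3361*(-2214*(-1/495) - 366) = 3361*(246/55 - 366) = 3361*(-19884/55) = -66830124/55 ≈ -1.2151e+6)
C - O(y(-7)) = -66830124/55 - (-½)² = -66830124/55 - 1*¼ = -66830124/55 - ¼ = -267320551/220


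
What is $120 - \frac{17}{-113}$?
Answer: $\frac{13577}{113} \approx 120.15$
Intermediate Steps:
$120 - \frac{17}{-113} = 120 - - \frac{17}{113} = 120 + \frac{17}{113} = \frac{13577}{113}$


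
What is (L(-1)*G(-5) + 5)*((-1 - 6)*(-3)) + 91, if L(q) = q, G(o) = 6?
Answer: 70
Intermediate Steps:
(L(-1)*G(-5) + 5)*((-1 - 6)*(-3)) + 91 = (-1*6 + 5)*((-1 - 6)*(-3)) + 91 = (-6 + 5)*(-7*(-3)) + 91 = -1*21 + 91 = -21 + 91 = 70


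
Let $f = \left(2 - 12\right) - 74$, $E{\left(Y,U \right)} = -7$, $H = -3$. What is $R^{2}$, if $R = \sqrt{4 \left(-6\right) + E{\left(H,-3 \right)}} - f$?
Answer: $\left(84 + i \sqrt{31}\right)^{2} \approx 7025.0 + 935.38 i$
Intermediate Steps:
$f = -84$ ($f = \left(2 - 12\right) - 74 = -10 - 74 = -84$)
$R = 84 + i \sqrt{31}$ ($R = \sqrt{4 \left(-6\right) - 7} - -84 = \sqrt{-24 - 7} + 84 = \sqrt{-31} + 84 = i \sqrt{31} + 84 = 84 + i \sqrt{31} \approx 84.0 + 5.5678 i$)
$R^{2} = \left(84 + i \sqrt{31}\right)^{2}$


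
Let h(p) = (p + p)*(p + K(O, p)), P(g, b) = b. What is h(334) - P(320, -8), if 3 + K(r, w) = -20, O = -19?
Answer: 207756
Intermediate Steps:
K(r, w) = -23 (K(r, w) = -3 - 20 = -23)
h(p) = 2*p*(-23 + p) (h(p) = (p + p)*(p - 23) = (2*p)*(-23 + p) = 2*p*(-23 + p))
h(334) - P(320, -8) = 2*334*(-23 + 334) - 1*(-8) = 2*334*311 + 8 = 207748 + 8 = 207756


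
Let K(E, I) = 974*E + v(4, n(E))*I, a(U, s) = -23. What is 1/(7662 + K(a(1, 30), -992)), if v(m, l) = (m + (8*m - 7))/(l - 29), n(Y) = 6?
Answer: -23/310252 ≈ -7.4133e-5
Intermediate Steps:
v(m, l) = (-7 + 9*m)/(-29 + l) (v(m, l) = (m + (-7 + 8*m))/(-29 + l) = (-7 + 9*m)/(-29 + l))
K(E, I) = 974*E - 29*I/23 (K(E, I) = 974*E + ((-7 + 9*4)/(-29 + 6))*I = 974*E + ((-7 + 36)/(-23))*I = 974*E + (-1/23*29)*I = 974*E - 29*I/23)
1/(7662 + K(a(1, 30), -992)) = 1/(7662 + (974*(-23) - 29/23*(-992))) = 1/(7662 + (-22402 + 28768/23)) = 1/(7662 - 486478/23) = 1/(-310252/23) = -23/310252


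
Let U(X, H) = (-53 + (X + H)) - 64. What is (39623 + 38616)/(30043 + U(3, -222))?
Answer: 78239/29707 ≈ 2.6337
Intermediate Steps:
U(X, H) = -117 + H + X (U(X, H) = (-53 + (H + X)) - 64 = (-53 + H + X) - 64 = -117 + H + X)
(39623 + 38616)/(30043 + U(3, -222)) = (39623 + 38616)/(30043 + (-117 - 222 + 3)) = 78239/(30043 - 336) = 78239/29707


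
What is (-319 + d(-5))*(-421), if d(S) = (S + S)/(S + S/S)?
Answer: 266493/2 ≈ 1.3325e+5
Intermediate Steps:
d(S) = 2*S/(1 + S) (d(S) = (2*S)/(S + 1) = (2*S)/(1 + S) = 2*S/(1 + S))
(-319 + d(-5))*(-421) = (-319 + 2*(-5)/(1 - 5))*(-421) = (-319 + 2*(-5)/(-4))*(-421) = (-319 + 2*(-5)*(-¼))*(-421) = (-319 + 5/2)*(-421) = -633/2*(-421) = 266493/2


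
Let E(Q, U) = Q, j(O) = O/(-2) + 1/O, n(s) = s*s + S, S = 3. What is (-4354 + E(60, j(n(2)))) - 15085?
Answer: -19379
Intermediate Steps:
n(s) = 3 + s² (n(s) = s*s + 3 = s² + 3 = 3 + s²)
j(O) = 1/O - O/2 (j(O) = O*(-½) + 1/O = -O/2 + 1/O = 1/O - O/2)
(-4354 + E(60, j(n(2)))) - 15085 = (-4354 + 60) - 15085 = -4294 - 15085 = -19379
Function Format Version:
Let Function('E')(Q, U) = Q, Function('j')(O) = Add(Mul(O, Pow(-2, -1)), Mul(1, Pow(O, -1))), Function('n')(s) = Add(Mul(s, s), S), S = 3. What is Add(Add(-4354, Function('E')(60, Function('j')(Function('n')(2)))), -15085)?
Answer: -19379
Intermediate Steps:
Function('n')(s) = Add(3, Pow(s, 2)) (Function('n')(s) = Add(Mul(s, s), 3) = Add(Pow(s, 2), 3) = Add(3, Pow(s, 2)))
Function('j')(O) = Add(Pow(O, -1), Mul(Rational(-1, 2), O)) (Function('j')(O) = Add(Mul(O, Rational(-1, 2)), Pow(O, -1)) = Add(Mul(Rational(-1, 2), O), Pow(O, -1)) = Add(Pow(O, -1), Mul(Rational(-1, 2), O)))
Add(Add(-4354, Function('E')(60, Function('j')(Function('n')(2)))), -15085) = Add(Add(-4354, 60), -15085) = Add(-4294, -15085) = -19379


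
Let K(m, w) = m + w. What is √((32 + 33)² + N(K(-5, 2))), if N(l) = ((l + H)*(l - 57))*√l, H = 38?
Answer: 5*√(169 - 84*I*√3) ≈ 70.0 - 25.981*I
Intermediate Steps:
N(l) = √l*(-57 + l)*(38 + l) (N(l) = ((l + 38)*(l - 57))*√l = ((38 + l)*(-57 + l))*√l = ((-57 + l)*(38 + l))*√l = √l*(-57 + l)*(38 + l))
√((32 + 33)² + N(K(-5, 2))) = √((32 + 33)² + √(-5 + 2)*(-2166 + (-5 + 2)² - 19*(-5 + 2))) = √(65² + √(-3)*(-2166 + (-3)² - 19*(-3))) = √(4225 + (I*√3)*(-2166 + 9 + 57)) = √(4225 + (I*√3)*(-2100)) = √(4225 - 2100*I*√3)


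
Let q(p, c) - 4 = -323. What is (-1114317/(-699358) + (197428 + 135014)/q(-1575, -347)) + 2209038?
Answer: 44781239848233/20281382 ≈ 2.2080e+6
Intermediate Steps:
q(p, c) = -319 (q(p, c) = 4 - 323 = -319)
(-1114317/(-699358) + (197428 + 135014)/q(-1575, -347)) + 2209038 = (-1114317/(-699358) + (197428 + 135014)/(-319)) + 2209038 = (-1114317*(-1/699358) + 332442*(-1/319)) + 2209038 = (1114317/699358 - 30222/29) + 2209038 = -21103682283/20281382 + 2209038 = 44781239848233/20281382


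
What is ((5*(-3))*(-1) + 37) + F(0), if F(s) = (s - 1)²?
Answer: 53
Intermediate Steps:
F(s) = (-1 + s)²
((5*(-3))*(-1) + 37) + F(0) = ((5*(-3))*(-1) + 37) + (-1 + 0)² = (-15*(-1) + 37) + (-1)² = (15 + 37) + 1 = 52 + 1 = 53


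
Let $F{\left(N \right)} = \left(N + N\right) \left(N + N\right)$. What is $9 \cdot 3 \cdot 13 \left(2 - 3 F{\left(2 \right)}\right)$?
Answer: $-16146$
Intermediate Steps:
$F{\left(N \right)} = 4 N^{2}$ ($F{\left(N \right)} = 2 N 2 N = 4 N^{2}$)
$9 \cdot 3 \cdot 13 \left(2 - 3 F{\left(2 \right)}\right) = 9 \cdot 3 \cdot 13 \left(2 - 3 \cdot 4 \cdot 2^{2}\right) = 27 \cdot 13 \left(2 - 3 \cdot 4 \cdot 4\right) = 351 \left(2 - 48\right) = 351 \left(-46\right) = -16146$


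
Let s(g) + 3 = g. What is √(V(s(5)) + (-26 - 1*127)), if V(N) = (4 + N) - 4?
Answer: I*√151 ≈ 12.288*I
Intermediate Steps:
s(g) = -3 + g
V(N) = N
√(V(s(5)) + (-26 - 1*127)) = √((-3 + 5) + (-26 - 1*127)) = √(2 + (-26 - 127)) = √(2 - 153) = √(-151) = I*√151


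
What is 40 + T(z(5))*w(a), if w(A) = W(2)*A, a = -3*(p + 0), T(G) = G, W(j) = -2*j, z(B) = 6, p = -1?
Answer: -32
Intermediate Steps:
a = 3 (a = -3*(-1 + 0) = -3*(-1) = 3)
w(A) = -4*A (w(A) = (-2*2)*A = -4*A)
40 + T(z(5))*w(a) = 40 + 6*(-4*3) = 40 + 6*(-12) = 40 - 72 = -32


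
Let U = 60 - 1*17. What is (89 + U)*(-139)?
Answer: -18348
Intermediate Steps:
U = 43 (U = 60 - 17 = 43)
(89 + U)*(-139) = (89 + 43)*(-139) = 132*(-139) = -18348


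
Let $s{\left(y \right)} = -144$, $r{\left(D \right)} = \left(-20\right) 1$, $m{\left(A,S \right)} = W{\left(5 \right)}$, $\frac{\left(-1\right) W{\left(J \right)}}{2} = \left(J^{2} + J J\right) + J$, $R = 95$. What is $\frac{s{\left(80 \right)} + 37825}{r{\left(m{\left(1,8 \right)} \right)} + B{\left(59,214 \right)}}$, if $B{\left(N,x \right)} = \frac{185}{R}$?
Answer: $- \frac{14611}{7} \approx -2087.3$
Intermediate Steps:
$W{\left(J \right)} = - 4 J^{2} - 2 J$ ($W{\left(J \right)} = - 2 \left(\left(J^{2} + J J\right) + J\right) = - 2 \left(\left(J^{2} + J^{2}\right) + J\right) = - 2 \left(2 J^{2} + J\right) = - 2 \left(J + 2 J^{2}\right) = - 4 J^{2} - 2 J$)
$m{\left(A,S \right)} = -110$ ($m{\left(A,S \right)} = \left(-2\right) 5 \left(1 + 2 \cdot 5\right) = \left(-2\right) 5 \left(1 + 10\right) = \left(-2\right) 5 \cdot 11 = -110$)
$B{\left(N,x \right)} = \frac{37}{19}$ ($B{\left(N,x \right)} = \frac{185}{95} = 185 \cdot \frac{1}{95} = \frac{37}{19}$)
$r{\left(D \right)} = -20$
$\frac{s{\left(80 \right)} + 37825}{r{\left(m{\left(1,8 \right)} \right)} + B{\left(59,214 \right)}} = \frac{-144 + 37825}{-20 + \frac{37}{19}} = \frac{37681}{- \frac{343}{19}} = 37681 \left(- \frac{19}{343}\right) = - \frac{14611}{7}$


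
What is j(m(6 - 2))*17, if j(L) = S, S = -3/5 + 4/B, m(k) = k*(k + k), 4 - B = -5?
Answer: -119/45 ≈ -2.6444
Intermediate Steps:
B = 9 (B = 4 - 1*(-5) = 4 + 5 = 9)
m(k) = 2*k² (m(k) = k*(2*k) = 2*k²)
S = -7/45 (S = -3/5 + 4/9 = -3*⅕ + 4*(⅑) = -⅗ + 4/9 = -7/45 ≈ -0.15556)
j(L) = -7/45
j(m(6 - 2))*17 = -7/45*17 = -119/45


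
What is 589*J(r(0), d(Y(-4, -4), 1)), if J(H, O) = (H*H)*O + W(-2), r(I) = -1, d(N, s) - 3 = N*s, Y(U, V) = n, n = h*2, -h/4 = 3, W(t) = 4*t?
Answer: -17081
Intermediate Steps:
h = -12 (h = -4*3 = -12)
n = -24 (n = -12*2 = -24)
Y(U, V) = -24
d(N, s) = 3 + N*s
J(H, O) = -8 + O*H² (J(H, O) = (H*H)*O + 4*(-2) = H²*O - 8 = O*H² - 8 = -8 + O*H²)
589*J(r(0), d(Y(-4, -4), 1)) = 589*(-8 + (3 - 24*1)*(-1)²) = 589*(-8 + (3 - 24)*1) = 589*(-8 - 21*1) = 589*(-8 - 21) = 589*(-29) = -17081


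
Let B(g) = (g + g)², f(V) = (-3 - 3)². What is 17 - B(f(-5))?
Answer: -5167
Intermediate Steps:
f(V) = 36 (f(V) = (-6)² = 36)
B(g) = 4*g² (B(g) = (2*g)² = 4*g²)
17 - B(f(-5)) = 17 - 4*36² = 17 - 4*1296 = 17 - 1*5184 = 17 - 5184 = -5167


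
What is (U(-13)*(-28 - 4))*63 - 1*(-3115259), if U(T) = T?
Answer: 3141467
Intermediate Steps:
(U(-13)*(-28 - 4))*63 - 1*(-3115259) = -13*(-28 - 4)*63 - 1*(-3115259) = -13*(-32)*63 + 3115259 = 416*63 + 3115259 = 26208 + 3115259 = 3141467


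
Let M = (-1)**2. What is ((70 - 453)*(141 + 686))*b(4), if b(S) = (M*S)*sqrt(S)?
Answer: -2533928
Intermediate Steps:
M = 1
b(S) = S**(3/2) (b(S) = (1*S)*sqrt(S) = S*sqrt(S) = S**(3/2))
((70 - 453)*(141 + 686))*b(4) = ((70 - 453)*(141 + 686))*4**(3/2) = -383*827*8 = -316741*8 = -2533928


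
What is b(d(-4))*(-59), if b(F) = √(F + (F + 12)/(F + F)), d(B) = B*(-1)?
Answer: -59*√6 ≈ -144.52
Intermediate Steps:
d(B) = -B
b(F) = √(F + (12 + F)/(2*F)) (b(F) = √(F + (12 + F)/((2*F))) = √(F + (12 + F)*(1/(2*F))) = √(F + (12 + F)/(2*F)))
b(d(-4))*(-59) = (√(2 + 4*(-1*(-4)) + 24/((-1*(-4))))/2)*(-59) = (√(2 + 4*4 + 24/4)/2)*(-59) = (√(2 + 16 + 24*(¼))/2)*(-59) = (√(2 + 16 + 6)/2)*(-59) = (√24/2)*(-59) = ((2*√6)/2)*(-59) = √6*(-59) = -59*√6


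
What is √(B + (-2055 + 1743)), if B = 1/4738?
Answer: I*√7003972190/4738 ≈ 17.664*I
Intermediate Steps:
B = 1/4738 ≈ 0.00021106
√(B + (-2055 + 1743)) = √(1/4738 + (-2055 + 1743)) = √(1/4738 - 312) = √(-1478255/4738) = I*√7003972190/4738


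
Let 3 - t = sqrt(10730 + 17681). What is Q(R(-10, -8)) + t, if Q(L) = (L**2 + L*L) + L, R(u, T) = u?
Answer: 193 - sqrt(28411) ≈ 24.444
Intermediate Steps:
t = 3 - sqrt(28411) (t = 3 - sqrt(10730 + 17681) = 3 - sqrt(28411) ≈ -165.56)
Q(L) = L + 2*L**2 (Q(L) = (L**2 + L**2) + L = 2*L**2 + L = L + 2*L**2)
Q(R(-10, -8)) + t = -10*(1 + 2*(-10)) + (3 - sqrt(28411)) = -10*(1 - 20) + (3 - sqrt(28411)) = -10*(-19) + (3 - sqrt(28411)) = 190 + (3 - sqrt(28411)) = 193 - sqrt(28411)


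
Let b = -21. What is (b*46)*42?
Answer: -40572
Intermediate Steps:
(b*46)*42 = -21*46*42 = -966*42 = -40572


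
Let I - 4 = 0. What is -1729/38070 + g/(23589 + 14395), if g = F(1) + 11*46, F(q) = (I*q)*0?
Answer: -11602729/361512720 ≈ -0.032095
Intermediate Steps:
I = 4 (I = 4 + 0 = 4)
F(q) = 0 (F(q) = (4*q)*0 = 0)
g = 506 (g = 0 + 11*46 = 0 + 506 = 506)
-1729/38070 + g/(23589 + 14395) = -1729/38070 + 506/(23589 + 14395) = -1729*1/38070 + 506/37984 = -1729/38070 + 506*(1/37984) = -1729/38070 + 253/18992 = -11602729/361512720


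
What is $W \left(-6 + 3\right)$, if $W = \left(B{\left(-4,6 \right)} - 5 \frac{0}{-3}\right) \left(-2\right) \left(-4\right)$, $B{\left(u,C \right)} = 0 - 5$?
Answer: $120$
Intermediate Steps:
$B{\left(u,C \right)} = -5$ ($B{\left(u,C \right)} = 0 - 5 = -5$)
$W = -40$ ($W = \left(-5 - 5 \frac{0}{-3}\right) \left(-2\right) \left(-4\right) = \left(-5 - 5 \cdot 0 \left(- \frac{1}{3}\right)\right) \left(-2\right) \left(-4\right) = \left(-5 - 0\right) \left(-2\right) \left(-4\right) = \left(-5 + 0\right) \left(-2\right) \left(-4\right) = \left(-5\right) \left(-2\right) \left(-4\right) = 10 \left(-4\right) = -40$)
$W \left(-6 + 3\right) = - 40 \left(-6 + 3\right) = \left(-40\right) \left(-3\right) = 120$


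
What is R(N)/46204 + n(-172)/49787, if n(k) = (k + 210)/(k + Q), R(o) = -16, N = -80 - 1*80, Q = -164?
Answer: -33676333/96615059016 ≈ -0.00034856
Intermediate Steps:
N = -160 (N = -80 - 80 = -160)
n(k) = (210 + k)/(-164 + k) (n(k) = (k + 210)/(k - 164) = (210 + k)/(-164 + k))
R(N)/46204 + n(-172)/49787 = -16/46204 + ((210 - 172)/(-164 - 172))/49787 = -16*1/46204 + (38/(-336))*(1/49787) = -4/11551 - 1/336*38*(1/49787) = -4/11551 - 19/168*1/49787 = -4/11551 - 19/8364216 = -33676333/96615059016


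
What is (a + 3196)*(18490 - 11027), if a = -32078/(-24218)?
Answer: 288940515589/12109 ≈ 2.3862e+7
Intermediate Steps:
a = 16039/12109 (a = -32078*(-1/24218) = 16039/12109 ≈ 1.3246)
(a + 3196)*(18490 - 11027) = (16039/12109 + 3196)*(18490 - 11027) = (38716403/12109)*7463 = 288940515589/12109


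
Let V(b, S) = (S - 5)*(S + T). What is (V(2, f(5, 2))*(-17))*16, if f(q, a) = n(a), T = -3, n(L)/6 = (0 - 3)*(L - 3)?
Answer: -53040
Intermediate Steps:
n(L) = 54 - 18*L (n(L) = 6*((0 - 3)*(L - 3)) = 6*(-3*(-3 + L)) = 6*(9 - 3*L) = 54 - 18*L)
f(q, a) = 54 - 18*a
V(b, S) = (-5 + S)*(-3 + S) (V(b, S) = (S - 5)*(S - 3) = (-5 + S)*(-3 + S))
(V(2, f(5, 2))*(-17))*16 = ((15 + (54 - 18*2)² - 8*(54 - 18*2))*(-17))*16 = ((15 + (54 - 36)² - 8*(54 - 36))*(-17))*16 = ((15 + 18² - 8*18)*(-17))*16 = ((15 + 324 - 144)*(-17))*16 = (195*(-17))*16 = -3315*16 = -53040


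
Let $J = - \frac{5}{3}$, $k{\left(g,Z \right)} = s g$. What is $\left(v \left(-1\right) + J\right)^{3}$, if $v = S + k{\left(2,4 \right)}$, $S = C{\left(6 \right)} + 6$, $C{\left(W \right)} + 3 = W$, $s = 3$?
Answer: $- \frac{125000}{27} \approx -4629.6$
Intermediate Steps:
$C{\left(W \right)} = -3 + W$
$k{\left(g,Z \right)} = 3 g$
$J = - \frac{5}{3}$ ($J = \left(-5\right) \frac{1}{3} = - \frac{5}{3} \approx -1.6667$)
$S = 9$ ($S = \left(-3 + 6\right) + 6 = 3 + 6 = 9$)
$v = 15$ ($v = 9 + 3 \cdot 2 = 9 + 6 = 15$)
$\left(v \left(-1\right) + J\right)^{3} = \left(15 \left(-1\right) - \frac{5}{3}\right)^{3} = \left(-15 - \frac{5}{3}\right)^{3} = \left(- \frac{50}{3}\right)^{3} = - \frac{125000}{27}$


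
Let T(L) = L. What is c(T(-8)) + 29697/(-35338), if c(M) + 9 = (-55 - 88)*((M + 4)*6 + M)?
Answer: 161358949/35338 ≈ 4566.2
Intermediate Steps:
c(M) = -3441 - 1001*M (c(M) = -9 + (-55 - 88)*((M + 4)*6 + M) = -9 - 143*((4 + M)*6 + M) = -9 - 143*((24 + 6*M) + M) = -9 - 143*(24 + 7*M) = -9 + (-3432 - 1001*M) = -3441 - 1001*M)
c(T(-8)) + 29697/(-35338) = (-3441 - 1001*(-8)) + 29697/(-35338) = (-3441 + 8008) + 29697*(-1/35338) = 4567 - 29697/35338 = 161358949/35338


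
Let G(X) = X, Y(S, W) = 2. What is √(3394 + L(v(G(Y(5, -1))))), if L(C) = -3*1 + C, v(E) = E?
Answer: 3*√377 ≈ 58.249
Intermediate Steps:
L(C) = -3 + C
√(3394 + L(v(G(Y(5, -1))))) = √(3394 + (-3 + 2)) = √(3394 - 1) = √3393 = 3*√377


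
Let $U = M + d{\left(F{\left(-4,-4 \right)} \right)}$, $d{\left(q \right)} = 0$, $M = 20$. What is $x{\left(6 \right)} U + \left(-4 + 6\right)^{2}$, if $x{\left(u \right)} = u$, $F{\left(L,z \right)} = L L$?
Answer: $124$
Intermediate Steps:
$F{\left(L,z \right)} = L^{2}$
$U = 20$ ($U = 20 + 0 = 20$)
$x{\left(6 \right)} U + \left(-4 + 6\right)^{2} = 6 \cdot 20 + \left(-4 + 6\right)^{2} = 120 + 2^{2} = 120 + 4 = 124$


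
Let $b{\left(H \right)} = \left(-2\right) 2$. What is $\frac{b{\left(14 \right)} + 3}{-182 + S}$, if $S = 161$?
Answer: $\frac{1}{21} \approx 0.047619$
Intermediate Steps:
$b{\left(H \right)} = -4$
$\frac{b{\left(14 \right)} + 3}{-182 + S} = \frac{-4 + 3}{-182 + 161} = - \frac{1}{-21} = \left(-1\right) \left(- \frac{1}{21}\right) = \frac{1}{21}$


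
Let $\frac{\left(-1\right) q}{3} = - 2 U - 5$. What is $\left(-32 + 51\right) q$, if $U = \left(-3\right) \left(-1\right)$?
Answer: $627$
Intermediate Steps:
$U = 3$
$q = 33$ ($q = - 3 \left(\left(-2\right) 3 - 5\right) = - 3 \left(-6 - 5\right) = \left(-3\right) \left(-11\right) = 33$)
$\left(-32 + 51\right) q = \left(-32 + 51\right) 33 = 19 \cdot 33 = 627$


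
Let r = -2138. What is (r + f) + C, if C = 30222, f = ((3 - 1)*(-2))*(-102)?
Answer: 28492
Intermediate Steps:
f = 408 (f = (2*(-2))*(-102) = -4*(-102) = 408)
(r + f) + C = (-2138 + 408) + 30222 = -1730 + 30222 = 28492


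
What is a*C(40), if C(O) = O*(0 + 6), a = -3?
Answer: -720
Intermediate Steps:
C(O) = 6*O (C(O) = O*6 = 6*O)
a*C(40) = -18*40 = -3*240 = -720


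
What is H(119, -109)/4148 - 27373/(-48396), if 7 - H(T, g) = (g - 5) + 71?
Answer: 28990751/50186652 ≈ 0.57766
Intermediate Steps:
H(T, g) = -59 - g (H(T, g) = 7 - ((g - 5) + 71) = 7 - ((-5 + g) + 71) = 7 - (66 + g) = 7 + (-66 - g) = -59 - g)
H(119, -109)/4148 - 27373/(-48396) = (-59 - 1*(-109))/4148 - 27373/(-48396) = (-59 + 109)*(1/4148) - 27373*(-1/48396) = 50*(1/4148) + 27373/48396 = 25/2074 + 27373/48396 = 28990751/50186652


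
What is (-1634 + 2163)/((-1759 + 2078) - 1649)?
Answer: -529/1330 ≈ -0.39774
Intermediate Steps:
(-1634 + 2163)/((-1759 + 2078) - 1649) = 529/(319 - 1649) = 529/(-1330) = 529*(-1/1330) = -529/1330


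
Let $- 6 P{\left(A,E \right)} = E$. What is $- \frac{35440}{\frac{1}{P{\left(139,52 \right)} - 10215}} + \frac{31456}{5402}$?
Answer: $\frac{2935933675424}{8103} \approx 3.6233 \cdot 10^{8}$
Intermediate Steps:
$P{\left(A,E \right)} = - \frac{E}{6}$
$- \frac{35440}{\frac{1}{P{\left(139,52 \right)} - 10215}} + \frac{31456}{5402} = - \frac{35440}{\frac{1}{\left(- \frac{1}{6}\right) 52 - 10215}} + \frac{31456}{5402} = - \frac{35440}{\frac{1}{- \frac{26}{3} - 10215}} + 31456 \cdot \frac{1}{5402} = - \frac{35440}{\frac{1}{- \frac{30671}{3}}} + \frac{15728}{2701} = - \frac{35440}{- \frac{3}{30671}} + \frac{15728}{2701} = \left(-35440\right) \left(- \frac{30671}{3}\right) + \frac{15728}{2701} = \frac{1086980240}{3} + \frac{15728}{2701} = \frac{2935933675424}{8103}$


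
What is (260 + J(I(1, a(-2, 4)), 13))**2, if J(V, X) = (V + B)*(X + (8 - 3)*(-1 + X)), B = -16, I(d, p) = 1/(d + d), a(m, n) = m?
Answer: 3038049/4 ≈ 7.5951e+5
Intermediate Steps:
I(d, p) = 1/(2*d)
J(V, X) = (-16 + V)*(-5 + 6*X) (J(V, X) = (V - 16)*(X + (8 - 3)*(-1 + X)) = (-16 + V)*(X + 5*(-1 + X)) = (-16 + V)*(X + (-5 + 5*X)) = (-16 + V)*(-5 + 6*X))
(260 + J(I(1, a(-2, 4)), 13))**2 = (260 + (80 - 96*13 - 5/(2*1) + 6*((1/2)/1)*13))**2 = (260 + (80 - 1248 - 5/2 + 6*((1/2)*1)*13))**2 = (260 + (80 - 1248 - 5*1/2 + 6*(1/2)*13))**2 = (260 + (80 - 1248 - 5/2 + 39))**2 = (260 - 2263/2)**2 = (-1743/2)**2 = 3038049/4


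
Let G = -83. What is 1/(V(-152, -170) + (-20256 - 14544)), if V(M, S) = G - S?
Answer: -1/34713 ≈ -2.8808e-5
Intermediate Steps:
V(M, S) = -83 - S
1/(V(-152, -170) + (-20256 - 14544)) = 1/((-83 - 1*(-170)) + (-20256 - 14544)) = 1/((-83 + 170) - 34800) = 1/(87 - 34800) = 1/(-34713) = -1/34713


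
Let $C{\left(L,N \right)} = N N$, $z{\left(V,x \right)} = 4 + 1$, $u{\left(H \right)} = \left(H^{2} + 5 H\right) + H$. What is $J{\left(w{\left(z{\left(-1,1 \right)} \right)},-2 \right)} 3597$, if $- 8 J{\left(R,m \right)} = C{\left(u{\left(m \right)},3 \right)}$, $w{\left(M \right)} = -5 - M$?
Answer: $- \frac{32373}{8} \approx -4046.6$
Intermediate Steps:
$u{\left(H \right)} = H^{2} + 6 H$
$z{\left(V,x \right)} = 5$
$C{\left(L,N \right)} = N^{2}$
$J{\left(R,m \right)} = - \frac{9}{8}$ ($J{\left(R,m \right)} = - \frac{3^{2}}{8} = \left(- \frac{1}{8}\right) 9 = - \frac{9}{8}$)
$J{\left(w{\left(z{\left(-1,1 \right)} \right)},-2 \right)} 3597 = \left(- \frac{9}{8}\right) 3597 = - \frac{32373}{8}$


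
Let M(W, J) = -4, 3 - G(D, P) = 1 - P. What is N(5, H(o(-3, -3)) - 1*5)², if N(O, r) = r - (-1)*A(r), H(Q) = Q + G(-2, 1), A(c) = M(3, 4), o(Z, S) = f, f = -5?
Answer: 121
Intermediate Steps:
o(Z, S) = -5
G(D, P) = 2 + P (G(D, P) = 3 - (1 - P) = 3 + (-1 + P) = 2 + P)
A(c) = -4
H(Q) = 3 + Q (H(Q) = Q + (2 + 1) = Q + 3 = 3 + Q)
N(O, r) = -4 + r (N(O, r) = r - (-1)*(-4) = r - 1*4 = r - 4 = -4 + r)
N(5, H(o(-3, -3)) - 1*5)² = (-4 + ((3 - 5) - 1*5))² = (-4 + (-2 - 5))² = (-4 - 7)² = (-11)² = 121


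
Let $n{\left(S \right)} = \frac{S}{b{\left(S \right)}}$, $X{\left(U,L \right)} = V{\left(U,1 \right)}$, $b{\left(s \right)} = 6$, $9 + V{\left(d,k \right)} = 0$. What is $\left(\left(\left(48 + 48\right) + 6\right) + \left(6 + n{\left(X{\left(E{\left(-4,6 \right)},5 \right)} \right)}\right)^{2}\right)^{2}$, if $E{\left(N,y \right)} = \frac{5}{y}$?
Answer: $\frac{239121}{16} \approx 14945.0$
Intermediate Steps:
$V{\left(d,k \right)} = -9$ ($V{\left(d,k \right)} = -9 + 0 = -9$)
$X{\left(U,L \right)} = -9$
$n{\left(S \right)} = \frac{S}{6}$
$\left(\left(\left(48 + 48\right) + 6\right) + \left(6 + n{\left(X{\left(E{\left(-4,6 \right)},5 \right)} \right)}\right)^{2}\right)^{2} = \left(\left(\left(48 + 48\right) + 6\right) + \left(6 + \frac{1}{6} \left(-9\right)\right)^{2}\right)^{2} = \left(\left(96 + 6\right) + \left(6 - \frac{3}{2}\right)^{2}\right)^{2} = \left(102 + \left(\frac{9}{2}\right)^{2}\right)^{2} = \left(102 + \frac{81}{4}\right)^{2} = \left(\frac{489}{4}\right)^{2} = \frac{239121}{16}$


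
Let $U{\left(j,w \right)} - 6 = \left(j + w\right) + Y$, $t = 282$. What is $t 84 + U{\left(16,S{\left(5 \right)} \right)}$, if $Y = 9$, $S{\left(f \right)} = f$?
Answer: $23724$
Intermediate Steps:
$U{\left(j,w \right)} = 15 + j + w$ ($U{\left(j,w \right)} = 6 + \left(\left(j + w\right) + 9\right) = 6 + \left(9 + j + w\right) = 15 + j + w$)
$t 84 + U{\left(16,S{\left(5 \right)} \right)} = 282 \cdot 84 + \left(15 + 16 + 5\right) = 23688 + 36 = 23724$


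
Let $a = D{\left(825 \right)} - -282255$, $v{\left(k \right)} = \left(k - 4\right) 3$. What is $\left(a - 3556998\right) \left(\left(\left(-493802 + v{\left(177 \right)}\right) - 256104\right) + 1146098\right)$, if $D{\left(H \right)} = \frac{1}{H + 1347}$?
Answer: $- \frac{940567636745415}{724} \approx -1.2991 \cdot 10^{12}$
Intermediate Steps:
$v{\left(k \right)} = -12 + 3 k$ ($v{\left(k \right)} = \left(-4 + k\right) 3 = -12 + 3 k$)
$D{\left(H \right)} = \frac{1}{1347 + H}$
$a = \frac{613057861}{2172}$ ($a = \frac{1}{1347 + 825} - -282255 = \frac{1}{2172} + 282255 = \frac{613057861}{2172} \approx 2.8226 \cdot 10^{5}$)
$\left(a - 3556998\right) \left(\left(\left(-493802 + v{\left(177 \right)}\right) - 256104\right) + 1146098\right) = \left(\frac{613057861}{2172} - 3556998\right) \left(\left(\left(-493802 + \left(-12 + 3 \cdot 177\right)\right) - 256104\right) + 1146098\right) = - \frac{7112741795 \left(\left(\left(-493802 + \left(-12 + 531\right)\right) - 256104\right) + 1146098\right)}{2172} = - \frac{7112741795 \left(\left(\left(-493802 + 519\right) - 256104\right) + 1146098\right)}{2172} = - \frac{7112741795 \left(\left(-493283 - 256104\right) + 1146098\right)}{2172} = - \frac{7112741795 \left(-749387 + 1146098\right)}{2172} = \left(- \frac{7112741795}{2172}\right) 396711 = - \frac{940567636745415}{724}$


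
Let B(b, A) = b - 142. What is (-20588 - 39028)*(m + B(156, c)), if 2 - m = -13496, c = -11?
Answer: -805531392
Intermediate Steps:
m = 13498 (m = 2 - 1*(-13496) = 2 + 13496 = 13498)
B(b, A) = -142 + b
(-20588 - 39028)*(m + B(156, c)) = (-20588 - 39028)*(13498 + (-142 + 156)) = -59616*(13498 + 14) = -59616*13512 = -805531392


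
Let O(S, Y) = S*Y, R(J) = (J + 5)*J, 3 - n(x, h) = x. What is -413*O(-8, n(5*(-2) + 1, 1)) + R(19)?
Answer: 40104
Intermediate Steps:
n(x, h) = 3 - x
R(J) = J*(5 + J) (R(J) = (5 + J)*J = J*(5 + J))
-413*O(-8, n(5*(-2) + 1, 1)) + R(19) = -(-3304)*(3 - (5*(-2) + 1)) + 19*(5 + 19) = -(-3304)*(3 - (-10 + 1)) + 19*24 = -(-3304)*(3 - 1*(-9)) + 456 = -(-3304)*(3 + 9) + 456 = -(-3304)*12 + 456 = -413*(-96) + 456 = 39648 + 456 = 40104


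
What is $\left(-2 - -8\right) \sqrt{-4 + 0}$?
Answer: $12 i \approx 12.0 i$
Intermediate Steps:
$\left(-2 - -8\right) \sqrt{-4 + 0} = \left(-2 + 8\right) \sqrt{-4} = 6 \cdot 2 i = 12 i$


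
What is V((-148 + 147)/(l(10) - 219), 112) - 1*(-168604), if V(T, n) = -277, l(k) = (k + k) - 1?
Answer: 168327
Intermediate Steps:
l(k) = -1 + 2*k (l(k) = 2*k - 1 = -1 + 2*k)
V((-148 + 147)/(l(10) - 219), 112) - 1*(-168604) = -277 - 1*(-168604) = -277 + 168604 = 168327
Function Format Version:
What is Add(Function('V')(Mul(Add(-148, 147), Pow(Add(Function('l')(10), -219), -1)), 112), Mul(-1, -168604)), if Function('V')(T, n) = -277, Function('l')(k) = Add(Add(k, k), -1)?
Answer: 168327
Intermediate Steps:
Function('l')(k) = Add(-1, Mul(2, k)) (Function('l')(k) = Add(Mul(2, k), -1) = Add(-1, Mul(2, k)))
Add(Function('V')(Mul(Add(-148, 147), Pow(Add(Function('l')(10), -219), -1)), 112), Mul(-1, -168604)) = Add(-277, Mul(-1, -168604)) = Add(-277, 168604) = 168327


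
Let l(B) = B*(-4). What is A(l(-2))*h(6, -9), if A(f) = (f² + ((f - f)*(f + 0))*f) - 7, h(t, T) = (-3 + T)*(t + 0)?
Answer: -4104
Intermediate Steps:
h(t, T) = t*(-3 + T) (h(t, T) = (-3 + T)*t = t*(-3 + T))
l(B) = -4*B
A(f) = -7 + f² (A(f) = (f² + (0*f)*f) - 7 = (f² + 0*f) - 7 = (f² + 0) - 7 = f² - 7 = -7 + f²)
A(l(-2))*h(6, -9) = (-7 + (-4*(-2))²)*(6*(-3 - 9)) = (-7 + 8²)*(6*(-12)) = (-7 + 64)*(-72) = 57*(-72) = -4104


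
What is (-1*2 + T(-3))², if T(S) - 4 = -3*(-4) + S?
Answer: 121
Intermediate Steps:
T(S) = 16 + S (T(S) = 4 + (-3*(-4) + S) = 4 + (12 + S) = 16 + S)
(-1*2 + T(-3))² = (-1*2 + (16 - 3))² = (-2 + 13)² = 11² = 121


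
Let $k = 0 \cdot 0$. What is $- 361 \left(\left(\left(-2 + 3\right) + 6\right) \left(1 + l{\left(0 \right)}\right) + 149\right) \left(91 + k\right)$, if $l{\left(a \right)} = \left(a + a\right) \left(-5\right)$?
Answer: $-5124756$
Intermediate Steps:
$l{\left(a \right)} = - 10 a$ ($l{\left(a \right)} = 2 a \left(-5\right) = - 10 a$)
$k = 0$
$- 361 \left(\left(\left(-2 + 3\right) + 6\right) \left(1 + l{\left(0 \right)}\right) + 149\right) \left(91 + k\right) = - 361 \left(\left(\left(-2 + 3\right) + 6\right) \left(1 - 0\right) + 149\right) \left(91 + 0\right) = - 361 \left(\left(1 + 6\right) \left(1 + 0\right) + 149\right) 91 = - 361 \left(7 \cdot 1 + 149\right) 91 = - 361 \left(7 + 149\right) 91 = - 361 \cdot 156 \cdot 91 = \left(-361\right) 14196 = -5124756$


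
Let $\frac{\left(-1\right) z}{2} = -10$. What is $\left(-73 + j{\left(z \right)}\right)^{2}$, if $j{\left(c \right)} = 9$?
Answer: $4096$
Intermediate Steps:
$z = 20$ ($z = \left(-2\right) \left(-10\right) = 20$)
$\left(-73 + j{\left(z \right)}\right)^{2} = \left(-73 + 9\right)^{2} = \left(-64\right)^{2} = 4096$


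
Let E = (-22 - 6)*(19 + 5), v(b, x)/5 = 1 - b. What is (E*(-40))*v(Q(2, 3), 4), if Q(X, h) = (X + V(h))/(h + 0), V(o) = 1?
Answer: 0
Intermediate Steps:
Q(X, h) = (1 + X)/h (Q(X, h) = (X + 1)/(h + 0) = (1 + X)/h)
v(b, x) = 5 - 5*b (v(b, x) = 5*(1 - b) = 5 - 5*b)
E = -672 (E = -28*24 = -672)
(E*(-40))*v(Q(2, 3), 4) = (-672*(-40))*(5 - 5*(1 + 2)/3) = 26880*(5 - 5*3/3) = 26880*(5 - 5*1) = 26880*(5 - 5) = 26880*0 = 0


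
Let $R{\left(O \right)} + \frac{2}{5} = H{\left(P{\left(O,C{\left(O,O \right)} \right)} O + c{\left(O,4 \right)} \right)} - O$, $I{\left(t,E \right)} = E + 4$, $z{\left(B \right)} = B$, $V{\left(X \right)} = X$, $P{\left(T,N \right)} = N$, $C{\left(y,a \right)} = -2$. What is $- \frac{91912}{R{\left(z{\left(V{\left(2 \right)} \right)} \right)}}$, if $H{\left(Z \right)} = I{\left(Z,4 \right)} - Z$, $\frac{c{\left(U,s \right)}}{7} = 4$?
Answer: $\frac{114890}{23} \approx 4995.2$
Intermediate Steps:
$c{\left(U,s \right)} = 28$ ($c{\left(U,s \right)} = 7 \cdot 4 = 28$)
$I{\left(t,E \right)} = 4 + E$
$H{\left(Z \right)} = 8 - Z$ ($H{\left(Z \right)} = \left(4 + 4\right) - Z = 8 - Z$)
$R{\left(O \right)} = - \frac{102}{5} + O$ ($R{\left(O \right)} = - \frac{2}{5} - \left(20 - O\right) = - \frac{2}{5} + \left(\left(8 + \left(-28 + 2 O\right)\right) - O\right) = - \frac{2}{5} + \left(\left(-20 + 2 O\right) - O\right) = - \frac{2}{5} + \left(-20 + O\right) = - \frac{102}{5} + O$)
$- \frac{91912}{R{\left(z{\left(V{\left(2 \right)} \right)} \right)}} = - \frac{91912}{- \frac{102}{5} + 2} = - \frac{91912}{- \frac{92}{5}} = \left(-91912\right) \left(- \frac{5}{92}\right) = \frac{114890}{23}$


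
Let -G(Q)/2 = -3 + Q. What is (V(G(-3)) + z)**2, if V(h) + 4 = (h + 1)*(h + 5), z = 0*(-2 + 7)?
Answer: 47089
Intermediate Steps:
G(Q) = 6 - 2*Q (G(Q) = -2*(-3 + Q) = 6 - 2*Q)
z = 0 (z = 0*5 = 0)
V(h) = -4 + (1 + h)*(5 + h) (V(h) = -4 + (h + 1)*(h + 5) = -4 + (1 + h)*(5 + h))
(V(G(-3)) + z)**2 = ((1 + (6 - 2*(-3))**2 + 6*(6 - 2*(-3))) + 0)**2 = ((1 + (6 + 6)**2 + 6*(6 + 6)) + 0)**2 = ((1 + 12**2 + 6*12) + 0)**2 = ((1 + 144 + 72) + 0)**2 = (217 + 0)**2 = 217**2 = 47089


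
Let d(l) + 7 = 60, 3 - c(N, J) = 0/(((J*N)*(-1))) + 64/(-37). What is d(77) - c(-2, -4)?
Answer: 1786/37 ≈ 48.270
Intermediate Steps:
c(N, J) = 175/37 (c(N, J) = 3 - (0/(((J*N)*(-1))) + 64/(-37)) = 3 - (0/((-J*N)) + 64*(-1/37)) = 3 - (0*(-1/(J*N)) - 64/37) = 3 - (0 - 64/37) = 3 - 1*(-64/37) = 3 + 64/37 = 175/37)
d(l) = 53 (d(l) = -7 + 60 = 53)
d(77) - c(-2, -4) = 53 - 1*175/37 = 53 - 175/37 = 1786/37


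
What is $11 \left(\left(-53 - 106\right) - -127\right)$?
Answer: $-352$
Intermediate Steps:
$11 \left(\left(-53 - 106\right) - -127\right) = 11 \left(\left(-53 - 106\right) + 127\right) = 11 \left(-159 + 127\right) = 11 \left(-32\right) = -352$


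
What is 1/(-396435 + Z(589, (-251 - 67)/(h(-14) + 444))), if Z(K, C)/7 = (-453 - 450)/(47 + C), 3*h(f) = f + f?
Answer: -30167/11963375937 ≈ -2.5216e-6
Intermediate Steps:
h(f) = 2*f/3 (h(f) = (f + f)/3 = (2*f)/3 = 2*f/3)
Z(K, C) = -6321/(47 + C) (Z(K, C) = 7*((-453 - 450)/(47 + C)) = 7*(-903/(47 + C)) = -6321/(47 + C))
1/(-396435 + Z(589, (-251 - 67)/(h(-14) + 444))) = 1/(-396435 - 6321/(47 + (-251 - 67)/((2/3)*(-14) + 444))) = 1/(-396435 - 6321/(47 - 318/(-28/3 + 444))) = 1/(-396435 - 6321/(47 - 318/1304/3)) = 1/(-396435 - 6321/(47 - 318*3/1304)) = 1/(-396435 - 6321/(47 - 477/652)) = 1/(-396435 - 6321/30167/652) = 1/(-396435 - 6321*652/30167) = 1/(-396435 - 4121292/30167) = 1/(-11963375937/30167) = -30167/11963375937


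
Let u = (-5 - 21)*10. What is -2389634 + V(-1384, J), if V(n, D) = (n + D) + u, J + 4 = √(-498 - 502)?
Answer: -2391282 + 10*I*√10 ≈ -2.3913e+6 + 31.623*I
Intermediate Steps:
J = -4 + 10*I*√10 (J = -4 + √(-498 - 502) = -4 + √(-1000) = -4 + 10*I*√10 ≈ -4.0 + 31.623*I)
u = -260 (u = -26*10 = -260)
V(n, D) = -260 + D + n (V(n, D) = (n + D) - 260 = (D + n) - 260 = -260 + D + n)
-2389634 + V(-1384, J) = -2389634 + (-260 + (-4 + 10*I*√10) - 1384) = -2389634 + (-1648 + 10*I*√10) = -2391282 + 10*I*√10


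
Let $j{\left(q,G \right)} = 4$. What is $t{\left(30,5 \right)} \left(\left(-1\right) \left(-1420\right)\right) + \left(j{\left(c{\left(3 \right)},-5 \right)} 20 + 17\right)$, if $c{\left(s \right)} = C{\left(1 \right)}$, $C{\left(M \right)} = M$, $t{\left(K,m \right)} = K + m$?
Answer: $49797$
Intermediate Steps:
$c{\left(s \right)} = 1$
$t{\left(30,5 \right)} \left(\left(-1\right) \left(-1420\right)\right) + \left(j{\left(c{\left(3 \right)},-5 \right)} 20 + 17\right) = \left(30 + 5\right) \left(\left(-1\right) \left(-1420\right)\right) + \left(4 \cdot 20 + 17\right) = 35 \cdot 1420 + \left(80 + 17\right) = 49700 + 97 = 49797$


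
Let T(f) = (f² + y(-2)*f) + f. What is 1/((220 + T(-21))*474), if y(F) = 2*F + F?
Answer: 1/363084 ≈ 2.7542e-6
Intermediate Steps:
y(F) = 3*F
T(f) = f² - 5*f (T(f) = (f² + (3*(-2))*f) + f = (f² - 6*f) + f = f² - 5*f)
1/((220 + T(-21))*474) = 1/((220 - 21*(-5 - 21))*474) = 1/((220 - 21*(-26))*474) = 1/((220 + 546)*474) = 1/(766*474) = 1/363084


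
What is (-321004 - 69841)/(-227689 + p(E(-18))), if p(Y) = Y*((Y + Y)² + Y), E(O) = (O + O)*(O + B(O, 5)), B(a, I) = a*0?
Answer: -390845/1088583383 ≈ -0.00035904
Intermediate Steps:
B(a, I) = 0
E(O) = 2*O² (E(O) = (O + O)*(O + 0) = (2*O)*O = 2*O²)
p(Y) = Y*(Y + 4*Y²) (p(Y) = Y*((2*Y)² + Y) = Y*(4*Y² + Y) = Y*(Y + 4*Y²))
(-321004 - 69841)/(-227689 + p(E(-18))) = (-321004 - 69841)/(-227689 + (2*(-18)²)²*(1 + 4*(2*(-18)²))) = -390845/(-227689 + (2*324)²*(1 + 4*(2*324))) = -390845/(-227689 + 648²*(1 + 4*648)) = -390845/(-227689 + 419904*(1 + 2592)) = -390845/(-227689 + 419904*2593) = -390845/(-227689 + 1088811072) = -390845/1088583383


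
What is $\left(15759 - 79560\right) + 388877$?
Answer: $325076$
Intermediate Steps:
$\left(15759 - 79560\right) + 388877 = -63801 + 388877 = 325076$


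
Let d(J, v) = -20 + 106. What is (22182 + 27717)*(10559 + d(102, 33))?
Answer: 531174855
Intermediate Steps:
d(J, v) = 86
(22182 + 27717)*(10559 + d(102, 33)) = (22182 + 27717)*(10559 + 86) = 49899*10645 = 531174855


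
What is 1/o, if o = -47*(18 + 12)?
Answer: -1/1410 ≈ -0.00070922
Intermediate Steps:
o = -1410 (o = -47*30 = -1410)
1/o = 1/(-1410) = -1/1410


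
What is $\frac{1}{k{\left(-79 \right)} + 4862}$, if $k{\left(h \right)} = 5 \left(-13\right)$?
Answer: $\frac{1}{4797} \approx 0.00020846$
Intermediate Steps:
$k{\left(h \right)} = -65$
$\frac{1}{k{\left(-79 \right)} + 4862} = \frac{1}{-65 + 4862} = \frac{1}{4797}$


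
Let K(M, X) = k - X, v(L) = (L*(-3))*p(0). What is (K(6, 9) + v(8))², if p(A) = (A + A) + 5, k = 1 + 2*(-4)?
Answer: 18496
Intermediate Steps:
k = -7 (k = 1 - 8 = -7)
p(A) = 5 + 2*A (p(A) = 2*A + 5 = 5 + 2*A)
v(L) = -15*L (v(L) = (L*(-3))*(5 + 2*0) = (-3*L)*(5 + 0) = -3*L*5 = -15*L)
K(M, X) = -7 - X
(K(6, 9) + v(8))² = ((-7 - 1*9) - 15*8)² = ((-7 - 9) - 120)² = (-16 - 120)² = (-136)² = 18496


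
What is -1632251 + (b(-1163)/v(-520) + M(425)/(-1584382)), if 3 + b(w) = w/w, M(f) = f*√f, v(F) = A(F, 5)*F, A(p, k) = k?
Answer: -2121926299/1300 - 2125*√17/1584382 ≈ -1.6323e+6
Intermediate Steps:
v(F) = 5*F
M(f) = f^(3/2)
b(w) = -2 (b(w) = -3 + w/w = -3 + 1 = -2)
-1632251 + (b(-1163)/v(-520) + M(425)/(-1584382)) = -1632251 + (-2/(5*(-520)) + 425^(3/2)/(-1584382)) = -1632251 + (-2/(-2600) + (2125*√17)*(-1/1584382)) = -1632251 + (-2*(-1/2600) - 2125*√17/1584382) = -1632251 + (1/1300 - 2125*√17/1584382) = -2121926299/1300 - 2125*√17/1584382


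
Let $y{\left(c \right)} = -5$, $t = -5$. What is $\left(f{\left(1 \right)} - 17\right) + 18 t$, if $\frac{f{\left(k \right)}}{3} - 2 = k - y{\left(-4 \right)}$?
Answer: $-83$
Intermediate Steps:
$f{\left(k \right)} = 21 + 3 k$ ($f{\left(k \right)} = 6 + 3 \left(k - -5\right) = 6 + 3 \left(k + 5\right) = 6 + 3 \left(5 + k\right) = 6 + \left(15 + 3 k\right) = 21 + 3 k$)
$\left(f{\left(1 \right)} - 17\right) + 18 t = \left(\left(21 + 3 \cdot 1\right) - 17\right) + 18 \left(-5\right) = \left(\left(21 + 3\right) - 17\right) - 90 = \left(24 - 17\right) - 90 = 7 - 90 = -83$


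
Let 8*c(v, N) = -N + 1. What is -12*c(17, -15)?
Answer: -24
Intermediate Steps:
c(v, N) = ⅛ - N/8 (c(v, N) = (-N + 1)/8 = (1 - N)/8 = ⅛ - N/8)
-12*c(17, -15) = -12*(⅛ - ⅛*(-15)) = -12*(⅛ + 15/8) = -12*2 = -24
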